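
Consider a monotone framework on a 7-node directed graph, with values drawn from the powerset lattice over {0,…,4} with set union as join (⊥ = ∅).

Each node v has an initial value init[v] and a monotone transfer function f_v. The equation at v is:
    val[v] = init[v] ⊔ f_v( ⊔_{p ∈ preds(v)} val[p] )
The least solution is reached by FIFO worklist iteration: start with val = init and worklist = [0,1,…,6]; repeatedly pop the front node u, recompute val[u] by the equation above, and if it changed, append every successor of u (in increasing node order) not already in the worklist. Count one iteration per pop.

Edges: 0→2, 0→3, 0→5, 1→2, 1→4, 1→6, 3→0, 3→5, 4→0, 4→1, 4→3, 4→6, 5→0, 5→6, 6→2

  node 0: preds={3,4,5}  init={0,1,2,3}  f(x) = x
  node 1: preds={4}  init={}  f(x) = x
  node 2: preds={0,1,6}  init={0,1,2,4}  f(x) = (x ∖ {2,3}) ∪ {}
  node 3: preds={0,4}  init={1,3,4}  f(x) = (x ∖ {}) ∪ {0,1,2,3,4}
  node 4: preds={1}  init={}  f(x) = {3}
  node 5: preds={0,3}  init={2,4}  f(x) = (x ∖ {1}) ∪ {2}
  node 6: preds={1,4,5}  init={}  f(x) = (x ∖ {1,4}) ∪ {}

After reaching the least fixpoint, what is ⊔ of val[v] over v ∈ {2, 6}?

{0,1,2,3,4}

Worklist (13 pops):
  #1 pop 0: in={1,2,3,4} → {0,1,2,3,4} (was {0,1,2,3}); enqueue []
  #2 pop 1: in={} → {} (no change)
  #3 pop 2: in={0,1,2,3,4} → {0,1,2,4} (no change)
  #4 pop 3: in={0,1,2,3,4} → {0,1,2,3,4} (was {1,3,4}); enqueue [0]
  #5 pop 4: in={} → {3} (was {}); enqueue [1,3]
  #6 pop 5: in={0,1,2,3,4} → {0,2,3,4} (was {2,4}); enqueue []
  #7 pop 6: in={0,2,3,4} → {0,2,3} (was {}); enqueue [2]
  #8 pop 0: in={0,1,2,3,4} → {0,1,2,3,4} (no change)
  #9 pop 1: in={3} → {3} (was {}); enqueue [4,6]
  #10 pop 3: in={0,1,2,3,4} → {0,1,2,3,4} (no change)
  #11 pop 2: in={0,1,2,3,4} → {0,1,2,4} (no change)
  #12 pop 4: in={3} → {3} (no change)
  #13 pop 6: in={0,2,3,4} → {0,2,3} (no change)

Fixpoint:
  val[0] = {0,1,2,3,4}
  val[1] = {3}
  val[2] = {0,1,2,4}
  val[3] = {0,1,2,3,4}
  val[4] = {3}
  val[5] = {0,2,3,4}
  val[6] = {0,2,3}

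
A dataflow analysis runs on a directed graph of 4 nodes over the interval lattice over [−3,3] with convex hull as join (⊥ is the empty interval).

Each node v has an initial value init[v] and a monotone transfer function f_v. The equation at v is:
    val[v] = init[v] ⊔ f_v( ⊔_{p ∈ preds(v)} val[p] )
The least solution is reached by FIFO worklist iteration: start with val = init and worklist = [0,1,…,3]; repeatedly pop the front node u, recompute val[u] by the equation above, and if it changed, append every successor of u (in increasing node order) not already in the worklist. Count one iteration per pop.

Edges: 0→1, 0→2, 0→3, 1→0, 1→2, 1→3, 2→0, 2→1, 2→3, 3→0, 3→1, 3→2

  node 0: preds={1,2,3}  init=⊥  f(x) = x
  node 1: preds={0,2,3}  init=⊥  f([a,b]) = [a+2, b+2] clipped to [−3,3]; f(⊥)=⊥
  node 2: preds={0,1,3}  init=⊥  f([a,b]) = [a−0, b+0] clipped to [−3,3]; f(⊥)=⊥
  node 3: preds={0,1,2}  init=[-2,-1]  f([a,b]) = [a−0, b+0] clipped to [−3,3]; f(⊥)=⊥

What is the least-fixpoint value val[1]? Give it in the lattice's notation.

Worklist (12 pops):
  #1 pop 0: in=[-2,-1] → [-2,-1] (was ⊥); enqueue []
  #2 pop 1: in=[-2,-1] → [0,1] (was ⊥); enqueue [0]
  #3 pop 2: in=[-2,1] → [-2,1] (was ⊥); enqueue [1]
  #4 pop 3: in=[-2,1] → [-2,1] (was [-2,-1]); enqueue [2]
  #5 pop 0: in=[-2,1] → [-2,1] (was [-2,-1]); enqueue [3]
  #6 pop 1: in=[-2,1] → [0,3] (was [0,1]); enqueue [0]
  #7 pop 2: in=[-2,3] → [-2,3] (was [-2,1]); enqueue [1]
  #8 pop 3: in=[-2,3] → [-2,3] (was [-2,1]); enqueue [2]
  #9 pop 0: in=[-2,3] → [-2,3] (was [-2,1]); enqueue [3]
  #10 pop 1: in=[-2,3] → [0,3] (no change)
  #11 pop 2: in=[-2,3] → [-2,3] (no change)
  #12 pop 3: in=[-2,3] → [-2,3] (no change)

Fixpoint:
  val[0] = [-2,3]
  val[1] = [0,3]
  val[2] = [-2,3]
  val[3] = [-2,3]

[0,3]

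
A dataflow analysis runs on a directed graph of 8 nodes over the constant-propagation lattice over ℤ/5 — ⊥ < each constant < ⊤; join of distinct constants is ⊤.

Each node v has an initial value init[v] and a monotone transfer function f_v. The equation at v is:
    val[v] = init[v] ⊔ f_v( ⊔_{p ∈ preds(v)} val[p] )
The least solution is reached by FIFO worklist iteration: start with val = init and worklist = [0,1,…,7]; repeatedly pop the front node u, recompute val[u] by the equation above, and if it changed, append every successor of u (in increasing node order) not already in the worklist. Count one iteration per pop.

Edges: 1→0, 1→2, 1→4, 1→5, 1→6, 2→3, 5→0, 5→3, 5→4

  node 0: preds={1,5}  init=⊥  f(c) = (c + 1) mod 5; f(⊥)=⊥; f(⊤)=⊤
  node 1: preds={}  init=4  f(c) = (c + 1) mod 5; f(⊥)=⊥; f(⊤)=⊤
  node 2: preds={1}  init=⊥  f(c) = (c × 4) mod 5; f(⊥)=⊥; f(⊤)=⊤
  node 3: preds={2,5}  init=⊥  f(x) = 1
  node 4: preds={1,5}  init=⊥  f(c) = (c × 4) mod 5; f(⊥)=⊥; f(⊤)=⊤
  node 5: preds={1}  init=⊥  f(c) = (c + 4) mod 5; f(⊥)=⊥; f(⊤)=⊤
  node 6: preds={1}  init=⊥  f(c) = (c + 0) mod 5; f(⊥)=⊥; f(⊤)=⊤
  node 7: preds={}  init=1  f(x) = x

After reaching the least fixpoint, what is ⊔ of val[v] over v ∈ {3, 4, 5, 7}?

Iteration log — 11 steps:
  step 1. node 0  ⊔preds=4  new=0  old=⊥  +wl: 
  step 2. node 1  ⊔preds=⊥  new=4  stable
  step 3. node 2  ⊔preds=4  new=1  old=⊥  +wl: 
  step 4. node 3  ⊔preds=1  new=1  old=⊥  +wl: 
  step 5. node 4  ⊔preds=4  new=1  old=⊥  +wl: 
  step 6. node 5  ⊔preds=4  new=3  old=⊥  +wl: 0,3,4
  step 7. node 6  ⊔preds=4  new=4  old=⊥  +wl: 
  step 8. node 7  ⊔preds=⊥  new=1  stable
  step 9. node 0  ⊔preds=⊤  new=⊤  old=0  +wl: 
  step 10. node 3  ⊔preds=⊤  new=1  stable
  step 11. node 4  ⊔preds=⊤  new=⊤  old=1  +wl: 

Least fixpoint reached:
  node 0: ⊤
  node 1: 4
  node 2: 1
  node 3: 1
  node 4: ⊤
  node 5: 3
  node 6: 4
  node 7: 1

⊤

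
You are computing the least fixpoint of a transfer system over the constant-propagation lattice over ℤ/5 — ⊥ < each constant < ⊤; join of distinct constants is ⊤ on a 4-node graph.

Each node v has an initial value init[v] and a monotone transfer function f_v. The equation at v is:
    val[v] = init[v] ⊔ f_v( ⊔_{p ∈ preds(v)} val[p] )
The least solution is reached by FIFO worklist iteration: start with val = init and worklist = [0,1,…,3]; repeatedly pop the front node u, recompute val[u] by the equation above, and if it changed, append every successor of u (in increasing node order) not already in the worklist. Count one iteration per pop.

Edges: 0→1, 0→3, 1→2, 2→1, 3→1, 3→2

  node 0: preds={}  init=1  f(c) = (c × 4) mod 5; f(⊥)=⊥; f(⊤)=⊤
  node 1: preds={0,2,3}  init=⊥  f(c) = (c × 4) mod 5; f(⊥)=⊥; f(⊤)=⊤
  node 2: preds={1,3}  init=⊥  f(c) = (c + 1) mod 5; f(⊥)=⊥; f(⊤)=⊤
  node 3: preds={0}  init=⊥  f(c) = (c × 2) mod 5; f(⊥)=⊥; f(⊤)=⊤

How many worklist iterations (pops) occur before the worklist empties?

Iteration log — 7 steps:
  step 1. node 0  ⊔preds=⊥  new=1  stable
  step 2. node 1  ⊔preds=1  new=4  old=⊥  +wl: 
  step 3. node 2  ⊔preds=4  new=0  old=⊥  +wl: 1
  step 4. node 3  ⊔preds=1  new=2  old=⊥  +wl: 2
  step 5. node 1  ⊔preds=⊤  new=⊤  old=4  +wl: 
  step 6. node 2  ⊔preds=⊤  new=⊤  old=0  +wl: 1
  step 7. node 1  ⊔preds=⊤  new=⊤  stable

Least fixpoint reached:
  node 0: 1
  node 1: ⊤
  node 2: ⊤
  node 3: 2

7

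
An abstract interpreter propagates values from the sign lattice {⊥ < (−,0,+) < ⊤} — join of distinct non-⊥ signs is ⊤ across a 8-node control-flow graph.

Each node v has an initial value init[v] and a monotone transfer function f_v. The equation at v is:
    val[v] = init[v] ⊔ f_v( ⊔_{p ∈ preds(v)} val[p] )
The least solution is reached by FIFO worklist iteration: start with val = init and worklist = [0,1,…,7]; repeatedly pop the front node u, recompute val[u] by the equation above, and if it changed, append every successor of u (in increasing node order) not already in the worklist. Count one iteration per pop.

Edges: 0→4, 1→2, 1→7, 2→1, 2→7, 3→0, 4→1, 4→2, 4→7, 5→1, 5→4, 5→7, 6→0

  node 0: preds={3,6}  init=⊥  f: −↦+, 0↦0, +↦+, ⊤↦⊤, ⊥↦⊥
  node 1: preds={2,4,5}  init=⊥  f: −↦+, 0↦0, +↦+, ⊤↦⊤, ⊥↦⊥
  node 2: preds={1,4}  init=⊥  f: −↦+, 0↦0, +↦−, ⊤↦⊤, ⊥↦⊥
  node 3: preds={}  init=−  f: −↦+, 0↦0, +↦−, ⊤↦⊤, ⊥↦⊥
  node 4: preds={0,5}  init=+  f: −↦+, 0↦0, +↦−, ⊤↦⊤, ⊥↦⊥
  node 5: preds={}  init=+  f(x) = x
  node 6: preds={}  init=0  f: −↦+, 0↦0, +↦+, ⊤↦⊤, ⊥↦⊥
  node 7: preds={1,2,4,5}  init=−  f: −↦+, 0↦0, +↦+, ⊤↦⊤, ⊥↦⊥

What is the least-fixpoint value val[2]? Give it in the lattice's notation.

⊤

Trace (12 dequeues):
  [1] u=0 | in ⊤ | out ⊤ | prev ⊥ | push {}
  [2] u=1 | in + | out + | prev ⊥ | push {}
  [3] u=2 | in + | out − | prev ⊥ | push {1}
  [4] u=3 | in ⊥ | out − | ==
  [5] u=4 | in ⊤ | out ⊤ | prev + | push {2}
  [6] u=5 | in ⊥ | out + | ==
  [7] u=6 | in ⊥ | out 0 | ==
  [8] u=7 | in ⊤ | out ⊤ | prev − | push {}
  [9] u=1 | in ⊤ | out ⊤ | prev + | push {7}
  [10] u=2 | in ⊤ | out ⊤ | prev − | push {1}
  [11] u=7 | in ⊤ | out ⊤ | ==
  [12] u=1 | in ⊤ | out ⊤ | ==

Converged values:
  [0] ⊤
  [1] ⊤
  [2] ⊤
  [3] −
  [4] ⊤
  [5] +
  [6] 0
  [7] ⊤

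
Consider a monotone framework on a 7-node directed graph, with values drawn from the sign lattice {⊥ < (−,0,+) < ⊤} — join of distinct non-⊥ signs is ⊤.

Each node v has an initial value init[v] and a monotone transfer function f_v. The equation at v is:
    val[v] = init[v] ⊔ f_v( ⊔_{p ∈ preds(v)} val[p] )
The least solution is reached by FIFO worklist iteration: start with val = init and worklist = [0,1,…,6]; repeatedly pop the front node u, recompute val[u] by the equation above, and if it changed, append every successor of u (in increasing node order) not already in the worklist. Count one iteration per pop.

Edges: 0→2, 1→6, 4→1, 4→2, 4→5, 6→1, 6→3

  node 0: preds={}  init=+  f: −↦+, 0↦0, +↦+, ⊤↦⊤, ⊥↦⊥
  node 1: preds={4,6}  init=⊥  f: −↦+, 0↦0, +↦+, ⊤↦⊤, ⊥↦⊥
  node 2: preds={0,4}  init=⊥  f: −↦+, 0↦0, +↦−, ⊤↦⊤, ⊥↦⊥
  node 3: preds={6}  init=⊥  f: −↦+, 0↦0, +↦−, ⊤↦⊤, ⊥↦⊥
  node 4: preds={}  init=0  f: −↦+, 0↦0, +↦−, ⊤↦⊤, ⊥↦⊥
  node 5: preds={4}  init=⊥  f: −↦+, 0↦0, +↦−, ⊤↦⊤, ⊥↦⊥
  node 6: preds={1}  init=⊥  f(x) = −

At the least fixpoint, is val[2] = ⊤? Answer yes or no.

yes

Trace (10 dequeues):
  [1] u=0 | in ⊥ | out + | ==
  [2] u=1 | in 0 | out 0 | prev ⊥ | push {}
  [3] u=2 | in ⊤ | out ⊤ | prev ⊥ | push {}
  [4] u=3 | in ⊥ | out ⊥ | ==
  [5] u=4 | in ⊥ | out 0 | ==
  [6] u=5 | in 0 | out 0 | prev ⊥ | push {}
  [7] u=6 | in 0 | out − | prev ⊥ | push {1,3}
  [8] u=1 | in ⊤ | out ⊤ | prev 0 | push {6}
  [9] u=3 | in − | out + | prev ⊥ | push {}
  [10] u=6 | in ⊤ | out − | ==

Converged values:
  [0] +
  [1] ⊤
  [2] ⊤
  [3] +
  [4] 0
  [5] 0
  [6] −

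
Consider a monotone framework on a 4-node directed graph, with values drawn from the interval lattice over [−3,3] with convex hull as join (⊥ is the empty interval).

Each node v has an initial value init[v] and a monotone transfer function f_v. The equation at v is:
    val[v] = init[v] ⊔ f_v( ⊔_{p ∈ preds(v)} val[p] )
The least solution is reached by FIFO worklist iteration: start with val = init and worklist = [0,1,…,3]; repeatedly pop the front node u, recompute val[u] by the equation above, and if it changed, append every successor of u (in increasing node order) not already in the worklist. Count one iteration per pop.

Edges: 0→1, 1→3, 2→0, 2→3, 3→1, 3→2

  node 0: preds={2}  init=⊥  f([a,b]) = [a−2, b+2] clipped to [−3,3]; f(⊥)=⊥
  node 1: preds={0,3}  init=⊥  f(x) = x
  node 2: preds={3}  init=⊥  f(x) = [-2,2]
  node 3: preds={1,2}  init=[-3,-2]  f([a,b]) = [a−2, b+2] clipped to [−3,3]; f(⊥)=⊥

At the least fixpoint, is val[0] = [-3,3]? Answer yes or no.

Trace (8 dequeues):
  [1] u=0 | in ⊥ | out ⊥ | ==
  [2] u=1 | in [-3,-2] | out [-3,-2] | prev ⊥ | push {}
  [3] u=2 | in [-3,-2] | out [-2,2] | prev ⊥ | push {0}
  [4] u=3 | in [-3,2] | out [-3,3] | prev [-3,-2] | push {1,2}
  [5] u=0 | in [-2,2] | out [-3,3] | prev ⊥ | push {}
  [6] u=1 | in [-3,3] | out [-3,3] | prev [-3,-2] | push {3}
  [7] u=2 | in [-3,3] | out [-2,2] | ==
  [8] u=3 | in [-3,3] | out [-3,3] | ==

Converged values:
  [0] [-3,3]
  [1] [-3,3]
  [2] [-2,2]
  [3] [-3,3]

yes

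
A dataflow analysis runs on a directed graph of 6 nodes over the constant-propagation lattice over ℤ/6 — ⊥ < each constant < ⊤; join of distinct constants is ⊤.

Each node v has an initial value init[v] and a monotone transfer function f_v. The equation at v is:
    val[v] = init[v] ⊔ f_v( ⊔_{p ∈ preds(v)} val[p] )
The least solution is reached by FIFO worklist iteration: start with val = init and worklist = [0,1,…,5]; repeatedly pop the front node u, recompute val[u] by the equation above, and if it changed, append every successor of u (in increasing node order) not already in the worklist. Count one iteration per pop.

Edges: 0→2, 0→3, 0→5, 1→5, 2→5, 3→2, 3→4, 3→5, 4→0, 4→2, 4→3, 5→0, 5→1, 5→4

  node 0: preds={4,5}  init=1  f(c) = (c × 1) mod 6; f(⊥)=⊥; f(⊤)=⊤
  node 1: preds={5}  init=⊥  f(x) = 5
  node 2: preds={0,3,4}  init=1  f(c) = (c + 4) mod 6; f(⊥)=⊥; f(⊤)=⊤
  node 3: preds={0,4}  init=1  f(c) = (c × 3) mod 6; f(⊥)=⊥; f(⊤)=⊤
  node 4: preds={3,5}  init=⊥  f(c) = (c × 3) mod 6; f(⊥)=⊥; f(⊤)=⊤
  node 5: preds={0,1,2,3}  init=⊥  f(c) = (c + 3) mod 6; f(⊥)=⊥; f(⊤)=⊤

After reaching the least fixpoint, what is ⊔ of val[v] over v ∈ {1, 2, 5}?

Trace (13 dequeues):
  [1] u=0 | in ⊥ | out 1 | ==
  [2] u=1 | in ⊥ | out 5 | prev ⊥ | push {}
  [3] u=2 | in 1 | out ⊤ | prev 1 | push {}
  [4] u=3 | in 1 | out ⊤ | prev 1 | push {2}
  [5] u=4 | in ⊤ | out ⊤ | prev ⊥ | push {0,3}
  [6] u=5 | in ⊤ | out ⊤ | prev ⊥ | push {1,4}
  [7] u=2 | in ⊤ | out ⊤ | ==
  [8] u=0 | in ⊤ | out ⊤ | prev 1 | push {2,5}
  [9] u=3 | in ⊤ | out ⊤ | ==
  [10] u=1 | in ⊤ | out 5 | ==
  [11] u=4 | in ⊤ | out ⊤ | ==
  [12] u=2 | in ⊤ | out ⊤ | ==
  [13] u=5 | in ⊤ | out ⊤ | ==

Converged values:
  [0] ⊤
  [1] 5
  [2] ⊤
  [3] ⊤
  [4] ⊤
  [5] ⊤

⊤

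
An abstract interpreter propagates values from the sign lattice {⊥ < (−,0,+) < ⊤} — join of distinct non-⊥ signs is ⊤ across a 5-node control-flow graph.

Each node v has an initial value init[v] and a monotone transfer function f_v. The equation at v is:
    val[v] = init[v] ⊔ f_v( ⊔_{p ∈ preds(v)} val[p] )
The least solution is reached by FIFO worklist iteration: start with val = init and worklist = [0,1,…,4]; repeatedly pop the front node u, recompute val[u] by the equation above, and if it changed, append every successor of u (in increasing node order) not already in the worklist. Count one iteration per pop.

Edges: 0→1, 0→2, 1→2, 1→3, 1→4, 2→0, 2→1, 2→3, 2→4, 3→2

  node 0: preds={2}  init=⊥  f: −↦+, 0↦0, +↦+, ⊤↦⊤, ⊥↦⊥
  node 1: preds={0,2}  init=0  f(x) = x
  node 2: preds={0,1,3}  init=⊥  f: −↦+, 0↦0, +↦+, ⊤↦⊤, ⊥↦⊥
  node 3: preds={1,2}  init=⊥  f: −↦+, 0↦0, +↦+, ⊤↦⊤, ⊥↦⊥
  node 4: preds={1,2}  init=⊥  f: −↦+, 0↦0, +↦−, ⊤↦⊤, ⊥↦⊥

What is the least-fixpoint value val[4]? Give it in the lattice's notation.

Trace (8 dequeues):
  [1] u=0 | in ⊥ | out ⊥ | ==
  [2] u=1 | in ⊥ | out 0 | ==
  [3] u=2 | in 0 | out 0 | prev ⊥ | push {0,1}
  [4] u=3 | in 0 | out 0 | prev ⊥ | push {2}
  [5] u=4 | in 0 | out 0 | prev ⊥ | push {}
  [6] u=0 | in 0 | out 0 | prev ⊥ | push {}
  [7] u=1 | in 0 | out 0 | ==
  [8] u=2 | in 0 | out 0 | ==

Converged values:
  [0] 0
  [1] 0
  [2] 0
  [3] 0
  [4] 0

0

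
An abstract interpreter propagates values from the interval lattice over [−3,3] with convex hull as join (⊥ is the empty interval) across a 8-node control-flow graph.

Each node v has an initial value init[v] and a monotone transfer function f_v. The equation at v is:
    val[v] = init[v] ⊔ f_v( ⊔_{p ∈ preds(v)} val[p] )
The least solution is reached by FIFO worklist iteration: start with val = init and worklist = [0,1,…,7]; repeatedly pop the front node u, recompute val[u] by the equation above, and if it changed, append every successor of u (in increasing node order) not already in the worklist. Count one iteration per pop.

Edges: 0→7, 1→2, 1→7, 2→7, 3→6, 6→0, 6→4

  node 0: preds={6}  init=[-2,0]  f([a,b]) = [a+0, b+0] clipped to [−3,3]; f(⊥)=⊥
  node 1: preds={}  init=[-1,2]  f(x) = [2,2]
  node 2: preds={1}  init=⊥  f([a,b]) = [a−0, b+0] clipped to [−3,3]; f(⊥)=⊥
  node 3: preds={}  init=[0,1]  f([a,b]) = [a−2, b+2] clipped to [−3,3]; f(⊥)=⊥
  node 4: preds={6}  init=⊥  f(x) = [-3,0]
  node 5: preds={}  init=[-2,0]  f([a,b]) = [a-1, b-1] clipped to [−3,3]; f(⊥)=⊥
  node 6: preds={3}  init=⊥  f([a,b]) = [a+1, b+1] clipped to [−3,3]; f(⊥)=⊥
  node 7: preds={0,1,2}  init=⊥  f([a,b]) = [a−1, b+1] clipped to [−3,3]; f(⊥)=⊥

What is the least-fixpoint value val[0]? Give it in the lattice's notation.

[-2,2]

Worklist (11 pops):
  #1 pop 0: in=⊥ → [-2,0] (no change)
  #2 pop 1: in=⊥ → [-1,2] (no change)
  #3 pop 2: in=[-1,2] → [-1,2] (was ⊥); enqueue []
  #4 pop 3: in=⊥ → [0,1] (no change)
  #5 pop 4: in=⊥ → [-3,0] (was ⊥); enqueue []
  #6 pop 5: in=⊥ → [-2,0] (no change)
  #7 pop 6: in=[0,1] → [1,2] (was ⊥); enqueue [0,4]
  #8 pop 7: in=[-2,2] → [-3,3] (was ⊥); enqueue []
  #9 pop 0: in=[1,2] → [-2,2] (was [-2,0]); enqueue [7]
  #10 pop 4: in=[1,2] → [-3,0] (no change)
  #11 pop 7: in=[-2,2] → [-3,3] (no change)

Fixpoint:
  val[0] = [-2,2]
  val[1] = [-1,2]
  val[2] = [-1,2]
  val[3] = [0,1]
  val[4] = [-3,0]
  val[5] = [-2,0]
  val[6] = [1,2]
  val[7] = [-3,3]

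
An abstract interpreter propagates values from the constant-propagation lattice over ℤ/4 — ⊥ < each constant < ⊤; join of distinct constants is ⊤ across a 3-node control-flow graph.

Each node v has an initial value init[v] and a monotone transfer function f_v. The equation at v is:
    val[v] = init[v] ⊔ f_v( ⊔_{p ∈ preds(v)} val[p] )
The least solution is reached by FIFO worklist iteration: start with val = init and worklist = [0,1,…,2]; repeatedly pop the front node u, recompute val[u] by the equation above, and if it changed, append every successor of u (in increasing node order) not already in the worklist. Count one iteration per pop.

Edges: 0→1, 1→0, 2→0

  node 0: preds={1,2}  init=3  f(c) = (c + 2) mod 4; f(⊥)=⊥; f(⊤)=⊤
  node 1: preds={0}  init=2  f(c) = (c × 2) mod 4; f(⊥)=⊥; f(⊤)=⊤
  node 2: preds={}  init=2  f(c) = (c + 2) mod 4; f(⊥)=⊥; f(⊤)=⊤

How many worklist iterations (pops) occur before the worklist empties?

Trace (4 dequeues):
  [1] u=0 | in 2 | out ⊤ | prev 3 | push {}
  [2] u=1 | in ⊤ | out ⊤ | prev 2 | push {0}
  [3] u=2 | in ⊥ | out 2 | ==
  [4] u=0 | in ⊤ | out ⊤ | ==

Converged values:
  [0] ⊤
  [1] ⊤
  [2] 2

4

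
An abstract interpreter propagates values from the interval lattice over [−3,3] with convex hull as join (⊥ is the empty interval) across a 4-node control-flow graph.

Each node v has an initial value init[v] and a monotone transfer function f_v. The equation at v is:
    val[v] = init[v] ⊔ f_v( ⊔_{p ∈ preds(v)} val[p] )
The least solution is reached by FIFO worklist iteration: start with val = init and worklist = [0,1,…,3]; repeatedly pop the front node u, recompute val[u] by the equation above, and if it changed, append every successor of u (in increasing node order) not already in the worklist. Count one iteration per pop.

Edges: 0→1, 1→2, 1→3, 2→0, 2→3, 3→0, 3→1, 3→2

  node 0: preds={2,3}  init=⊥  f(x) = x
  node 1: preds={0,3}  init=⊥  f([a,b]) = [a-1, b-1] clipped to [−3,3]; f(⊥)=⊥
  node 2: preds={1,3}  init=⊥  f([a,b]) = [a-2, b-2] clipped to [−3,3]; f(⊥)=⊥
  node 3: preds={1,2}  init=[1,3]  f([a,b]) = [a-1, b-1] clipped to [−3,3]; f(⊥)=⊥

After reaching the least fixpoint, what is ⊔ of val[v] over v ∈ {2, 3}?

Worklist (9 pops):
  #1 pop 0: in=[1,3] → [1,3] (was ⊥); enqueue []
  #2 pop 1: in=[1,3] → [0,2] (was ⊥); enqueue []
  #3 pop 2: in=[0,3] → [-2,1] (was ⊥); enqueue [0]
  #4 pop 3: in=[-2,2] → [-3,3] (was [1,3]); enqueue [1,2]
  #5 pop 0: in=[-3,3] → [-3,3] (was [1,3]); enqueue []
  #6 pop 1: in=[-3,3] → [-3,2] (was [0,2]); enqueue [3]
  #7 pop 2: in=[-3,3] → [-3,1] (was [-2,1]); enqueue [0]
  #8 pop 3: in=[-3,2] → [-3,3] (no change)
  #9 pop 0: in=[-3,3] → [-3,3] (no change)

Fixpoint:
  val[0] = [-3,3]
  val[1] = [-3,2]
  val[2] = [-3,1]
  val[3] = [-3,3]

[-3,3]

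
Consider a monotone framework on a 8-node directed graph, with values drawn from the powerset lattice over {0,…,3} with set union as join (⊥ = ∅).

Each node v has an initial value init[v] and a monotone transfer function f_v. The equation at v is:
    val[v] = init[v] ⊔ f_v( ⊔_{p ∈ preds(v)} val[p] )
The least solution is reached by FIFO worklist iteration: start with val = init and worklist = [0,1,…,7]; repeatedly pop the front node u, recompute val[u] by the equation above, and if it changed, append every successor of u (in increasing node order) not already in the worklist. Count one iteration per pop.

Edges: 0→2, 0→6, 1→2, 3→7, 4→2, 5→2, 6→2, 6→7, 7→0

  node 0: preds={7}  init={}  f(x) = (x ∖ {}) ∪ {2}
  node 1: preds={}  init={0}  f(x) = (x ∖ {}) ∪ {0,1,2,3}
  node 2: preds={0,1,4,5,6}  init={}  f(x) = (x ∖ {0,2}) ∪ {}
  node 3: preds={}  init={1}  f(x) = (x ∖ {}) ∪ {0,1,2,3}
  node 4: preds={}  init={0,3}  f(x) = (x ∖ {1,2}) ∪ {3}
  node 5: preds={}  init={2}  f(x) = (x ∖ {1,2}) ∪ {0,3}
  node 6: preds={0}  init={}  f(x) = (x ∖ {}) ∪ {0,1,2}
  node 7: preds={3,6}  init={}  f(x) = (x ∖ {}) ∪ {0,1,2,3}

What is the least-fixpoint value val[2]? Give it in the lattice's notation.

{1,3}

Iteration log — 14 steps:
  step 1. node 0  ⊔preds={}  new={2}  old={}  +wl: 
  step 2. node 1  ⊔preds={}  new={0,1,2,3}  old={0}  +wl: 
  step 3. node 2  ⊔preds={0,1,2,3}  new={1,3}  old={}  +wl: 
  step 4. node 3  ⊔preds={}  new={0,1,2,3}  old={1}  +wl: 
  step 5. node 4  ⊔preds={}  new={0,3}  stable
  step 6. node 5  ⊔preds={}  new={0,2,3}  old={2}  +wl: 2
  step 7. node 6  ⊔preds={2}  new={0,1,2}  old={}  +wl: 
  step 8. node 7  ⊔preds={0,1,2,3}  new={0,1,2,3}  old={}  +wl: 0
  step 9. node 2  ⊔preds={0,1,2,3}  new={1,3}  stable
  step 10. node 0  ⊔preds={0,1,2,3}  new={0,1,2,3}  old={2}  +wl: 2,6
  step 11. node 2  ⊔preds={0,1,2,3}  new={1,3}  stable
  step 12. node 6  ⊔preds={0,1,2,3}  new={0,1,2,3}  old={0,1,2}  +wl: 2,7
  step 13. node 2  ⊔preds={0,1,2,3}  new={1,3}  stable
  step 14. node 7  ⊔preds={0,1,2,3}  new={0,1,2,3}  stable

Least fixpoint reached:
  node 0: {0,1,2,3}
  node 1: {0,1,2,3}
  node 2: {1,3}
  node 3: {0,1,2,3}
  node 4: {0,3}
  node 5: {0,2,3}
  node 6: {0,1,2,3}
  node 7: {0,1,2,3}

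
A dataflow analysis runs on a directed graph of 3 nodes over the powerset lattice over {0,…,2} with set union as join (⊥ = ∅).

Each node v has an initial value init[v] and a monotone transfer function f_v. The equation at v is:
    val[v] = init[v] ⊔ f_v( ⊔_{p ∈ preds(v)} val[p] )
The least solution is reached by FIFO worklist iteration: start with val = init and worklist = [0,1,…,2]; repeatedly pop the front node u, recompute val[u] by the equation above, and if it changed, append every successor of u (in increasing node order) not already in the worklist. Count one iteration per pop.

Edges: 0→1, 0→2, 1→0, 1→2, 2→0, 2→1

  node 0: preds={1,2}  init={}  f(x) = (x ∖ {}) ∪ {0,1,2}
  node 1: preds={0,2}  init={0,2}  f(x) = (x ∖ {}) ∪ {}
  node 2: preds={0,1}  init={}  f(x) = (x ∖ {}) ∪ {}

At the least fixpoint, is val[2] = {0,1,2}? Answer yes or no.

Trace (5 dequeues):
  [1] u=0 | in {0,2} | out {0,1,2} | prev {} | push {}
  [2] u=1 | in {0,1,2} | out {0,1,2} | prev {0,2} | push {0}
  [3] u=2 | in {0,1,2} | out {0,1,2} | prev {} | push {1}
  [4] u=0 | in {0,1,2} | out {0,1,2} | ==
  [5] u=1 | in {0,1,2} | out {0,1,2} | ==

Converged values:
  [0] {0,1,2}
  [1] {0,1,2}
  [2] {0,1,2}

yes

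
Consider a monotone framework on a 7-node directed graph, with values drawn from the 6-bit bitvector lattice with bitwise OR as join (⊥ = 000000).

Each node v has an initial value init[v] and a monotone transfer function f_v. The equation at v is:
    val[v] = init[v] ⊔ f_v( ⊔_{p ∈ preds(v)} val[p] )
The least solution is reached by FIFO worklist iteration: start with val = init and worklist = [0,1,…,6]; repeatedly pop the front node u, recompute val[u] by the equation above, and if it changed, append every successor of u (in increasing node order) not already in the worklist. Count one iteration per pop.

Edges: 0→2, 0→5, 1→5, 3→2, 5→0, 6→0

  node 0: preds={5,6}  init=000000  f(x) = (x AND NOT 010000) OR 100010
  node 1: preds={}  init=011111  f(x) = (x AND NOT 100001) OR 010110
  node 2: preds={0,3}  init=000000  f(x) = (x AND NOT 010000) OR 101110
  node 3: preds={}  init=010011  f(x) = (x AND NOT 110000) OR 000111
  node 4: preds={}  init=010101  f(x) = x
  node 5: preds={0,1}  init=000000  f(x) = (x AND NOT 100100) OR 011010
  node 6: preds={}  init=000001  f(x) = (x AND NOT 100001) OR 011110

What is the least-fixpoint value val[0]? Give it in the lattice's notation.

101111

Worklist (11 pops):
  #1 pop 0: in=000001 → 100011 (was 000000); enqueue []
  #2 pop 1: in=000000 → 011111 (no change)
  #3 pop 2: in=110011 → 101111 (was 000000); enqueue []
  #4 pop 3: in=000000 → 010111 (was 010011); enqueue [2]
  #5 pop 4: in=000000 → 010101 (no change)
  #6 pop 5: in=111111 → 011011 (was 000000); enqueue [0]
  #7 pop 6: in=000000 → 011111 (was 000001); enqueue []
  #8 pop 2: in=110111 → 101111 (no change)
  #9 pop 0: in=011111 → 101111 (was 100011); enqueue [2,5]
  #10 pop 2: in=111111 → 101111 (no change)
  #11 pop 5: in=111111 → 011011 (no change)

Fixpoint:
  val[0] = 101111
  val[1] = 011111
  val[2] = 101111
  val[3] = 010111
  val[4] = 010101
  val[5] = 011011
  val[6] = 011111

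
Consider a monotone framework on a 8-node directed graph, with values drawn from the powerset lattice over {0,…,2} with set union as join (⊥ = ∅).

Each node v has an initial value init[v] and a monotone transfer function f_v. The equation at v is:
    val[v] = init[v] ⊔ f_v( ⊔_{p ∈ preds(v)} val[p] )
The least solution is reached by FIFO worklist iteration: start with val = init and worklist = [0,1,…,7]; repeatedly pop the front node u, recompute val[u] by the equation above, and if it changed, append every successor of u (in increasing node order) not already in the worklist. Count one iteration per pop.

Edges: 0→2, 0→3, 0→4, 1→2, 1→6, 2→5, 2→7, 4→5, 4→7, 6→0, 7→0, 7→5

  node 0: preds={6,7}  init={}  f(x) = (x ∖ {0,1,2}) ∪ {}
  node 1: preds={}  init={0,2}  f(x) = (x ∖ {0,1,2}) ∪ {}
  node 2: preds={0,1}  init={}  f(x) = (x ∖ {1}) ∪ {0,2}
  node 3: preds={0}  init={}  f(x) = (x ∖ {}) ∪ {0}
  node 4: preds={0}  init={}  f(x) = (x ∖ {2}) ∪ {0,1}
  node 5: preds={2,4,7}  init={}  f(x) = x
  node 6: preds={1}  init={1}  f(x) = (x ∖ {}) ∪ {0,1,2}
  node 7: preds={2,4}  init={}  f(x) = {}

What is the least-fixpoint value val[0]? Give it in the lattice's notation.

{}

Iteration log — 9 steps:
  step 1. node 0  ⊔preds={1}  new={}  stable
  step 2. node 1  ⊔preds={}  new={0,2}  stable
  step 3. node 2  ⊔preds={0,2}  new={0,2}  old={}  +wl: 
  step 4. node 3  ⊔preds={}  new={0}  old={}  +wl: 
  step 5. node 4  ⊔preds={}  new={0,1}  old={}  +wl: 
  step 6. node 5  ⊔preds={0,1,2}  new={0,1,2}  old={}  +wl: 
  step 7. node 6  ⊔preds={0,2}  new={0,1,2}  old={1}  +wl: 0
  step 8. node 7  ⊔preds={0,1,2}  new={}  stable
  step 9. node 0  ⊔preds={0,1,2}  new={}  stable

Least fixpoint reached:
  node 0: {}
  node 1: {0,2}
  node 2: {0,2}
  node 3: {0}
  node 4: {0,1}
  node 5: {0,1,2}
  node 6: {0,1,2}
  node 7: {}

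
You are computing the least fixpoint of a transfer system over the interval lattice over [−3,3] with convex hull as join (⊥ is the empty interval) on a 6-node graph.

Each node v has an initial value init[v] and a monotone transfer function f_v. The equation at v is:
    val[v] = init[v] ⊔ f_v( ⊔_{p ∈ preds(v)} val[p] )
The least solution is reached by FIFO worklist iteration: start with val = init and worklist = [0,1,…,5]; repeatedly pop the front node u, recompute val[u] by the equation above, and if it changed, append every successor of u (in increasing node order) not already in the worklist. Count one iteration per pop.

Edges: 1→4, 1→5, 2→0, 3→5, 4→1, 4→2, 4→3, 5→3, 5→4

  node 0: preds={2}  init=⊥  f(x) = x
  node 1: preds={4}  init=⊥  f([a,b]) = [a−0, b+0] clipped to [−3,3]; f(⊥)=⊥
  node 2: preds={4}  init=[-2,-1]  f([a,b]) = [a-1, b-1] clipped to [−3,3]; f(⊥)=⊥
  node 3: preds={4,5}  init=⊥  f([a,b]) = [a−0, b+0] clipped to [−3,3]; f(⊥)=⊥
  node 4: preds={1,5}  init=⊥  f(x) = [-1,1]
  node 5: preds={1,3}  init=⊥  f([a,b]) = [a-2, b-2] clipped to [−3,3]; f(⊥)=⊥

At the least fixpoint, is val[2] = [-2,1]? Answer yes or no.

Iteration log — 15 steps:
  step 1. node 0  ⊔preds=[-2,-1]  new=[-2,-1]  old=⊥  +wl: 
  step 2. node 1  ⊔preds=⊥  new=⊥  stable
  step 3. node 2  ⊔preds=⊥  new=[-2,-1]  stable
  step 4. node 3  ⊔preds=⊥  new=⊥  stable
  step 5. node 4  ⊔preds=⊥  new=[-1,1]  old=⊥  +wl: 1,2,3
  step 6. node 5  ⊔preds=⊥  new=⊥  stable
  step 7. node 1  ⊔preds=[-1,1]  new=[-1,1]  old=⊥  +wl: 4,5
  step 8. node 2  ⊔preds=[-1,1]  new=[-2,0]  old=[-2,-1]  +wl: 0
  step 9. node 3  ⊔preds=[-1,1]  new=[-1,1]  old=⊥  +wl: 
  step 10. node 4  ⊔preds=[-1,1]  new=[-1,1]  stable
  step 11. node 5  ⊔preds=[-1,1]  new=[-3,-1]  old=⊥  +wl: 3,4
  step 12. node 0  ⊔preds=[-2,0]  new=[-2,0]  old=[-2,-1]  +wl: 
  step 13. node 3  ⊔preds=[-3,1]  new=[-3,1]  old=[-1,1]  +wl: 5
  step 14. node 4  ⊔preds=[-3,1]  new=[-1,1]  stable
  step 15. node 5  ⊔preds=[-3,1]  new=[-3,-1]  stable

Least fixpoint reached:
  node 0: [-2,0]
  node 1: [-1,1]
  node 2: [-2,0]
  node 3: [-3,1]
  node 4: [-1,1]
  node 5: [-3,-1]

no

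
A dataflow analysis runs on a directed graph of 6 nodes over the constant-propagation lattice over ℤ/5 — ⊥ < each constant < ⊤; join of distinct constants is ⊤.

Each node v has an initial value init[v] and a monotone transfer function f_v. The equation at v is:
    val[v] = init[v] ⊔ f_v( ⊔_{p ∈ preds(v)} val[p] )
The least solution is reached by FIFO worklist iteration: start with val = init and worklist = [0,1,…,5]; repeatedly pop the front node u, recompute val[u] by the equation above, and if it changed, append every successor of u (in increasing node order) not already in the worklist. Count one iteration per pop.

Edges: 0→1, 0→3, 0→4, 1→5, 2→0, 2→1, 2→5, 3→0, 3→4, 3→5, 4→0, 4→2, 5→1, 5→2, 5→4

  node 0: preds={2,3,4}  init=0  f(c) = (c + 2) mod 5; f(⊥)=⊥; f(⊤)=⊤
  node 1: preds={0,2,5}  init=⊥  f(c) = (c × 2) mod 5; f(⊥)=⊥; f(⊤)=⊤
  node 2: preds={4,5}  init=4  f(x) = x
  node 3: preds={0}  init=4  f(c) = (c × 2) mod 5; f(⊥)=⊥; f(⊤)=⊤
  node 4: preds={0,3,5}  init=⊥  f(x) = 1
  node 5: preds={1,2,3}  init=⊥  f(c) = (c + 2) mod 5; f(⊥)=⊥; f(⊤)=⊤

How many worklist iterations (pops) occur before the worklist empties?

Worklist (12 pops):
  #1 pop 0: in=4 → ⊤ (was 0); enqueue []
  #2 pop 1: in=⊤ → ⊤ (was ⊥); enqueue []
  #3 pop 2: in=⊥ → 4 (no change)
  #4 pop 3: in=⊤ → ⊤ (was 4); enqueue [0]
  #5 pop 4: in=⊤ → 1 (was ⊥); enqueue [2]
  #6 pop 5: in=⊤ → ⊤ (was ⊥); enqueue [1,4]
  #7 pop 0: in=⊤ → ⊤ (no change)
  #8 pop 2: in=⊤ → ⊤ (was 4); enqueue [0,5]
  #9 pop 1: in=⊤ → ⊤ (no change)
  #10 pop 4: in=⊤ → 1 (no change)
  #11 pop 0: in=⊤ → ⊤ (no change)
  #12 pop 5: in=⊤ → ⊤ (no change)

Fixpoint:
  val[0] = ⊤
  val[1] = ⊤
  val[2] = ⊤
  val[3] = ⊤
  val[4] = 1
  val[5] = ⊤

12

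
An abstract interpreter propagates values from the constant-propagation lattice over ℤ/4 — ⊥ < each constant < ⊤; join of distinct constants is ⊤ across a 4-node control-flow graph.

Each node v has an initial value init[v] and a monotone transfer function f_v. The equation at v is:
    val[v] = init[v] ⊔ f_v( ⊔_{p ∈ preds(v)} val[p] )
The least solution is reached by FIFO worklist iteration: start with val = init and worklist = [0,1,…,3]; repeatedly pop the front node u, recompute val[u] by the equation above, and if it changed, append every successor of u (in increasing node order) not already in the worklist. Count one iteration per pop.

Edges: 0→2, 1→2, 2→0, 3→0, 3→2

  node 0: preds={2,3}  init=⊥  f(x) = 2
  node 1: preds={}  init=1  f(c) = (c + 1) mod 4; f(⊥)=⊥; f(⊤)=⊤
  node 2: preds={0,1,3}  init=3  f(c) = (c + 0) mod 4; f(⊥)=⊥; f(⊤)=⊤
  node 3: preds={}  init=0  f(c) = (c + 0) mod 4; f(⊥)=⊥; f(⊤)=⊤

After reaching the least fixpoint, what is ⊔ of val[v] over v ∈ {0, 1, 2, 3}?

Iteration log — 5 steps:
  step 1. node 0  ⊔preds=⊤  new=2  old=⊥  +wl: 
  step 2. node 1  ⊔preds=⊥  new=1  stable
  step 3. node 2  ⊔preds=⊤  new=⊤  old=3  +wl: 0
  step 4. node 3  ⊔preds=⊥  new=0  stable
  step 5. node 0  ⊔preds=⊤  new=2  stable

Least fixpoint reached:
  node 0: 2
  node 1: 1
  node 2: ⊤
  node 3: 0

⊤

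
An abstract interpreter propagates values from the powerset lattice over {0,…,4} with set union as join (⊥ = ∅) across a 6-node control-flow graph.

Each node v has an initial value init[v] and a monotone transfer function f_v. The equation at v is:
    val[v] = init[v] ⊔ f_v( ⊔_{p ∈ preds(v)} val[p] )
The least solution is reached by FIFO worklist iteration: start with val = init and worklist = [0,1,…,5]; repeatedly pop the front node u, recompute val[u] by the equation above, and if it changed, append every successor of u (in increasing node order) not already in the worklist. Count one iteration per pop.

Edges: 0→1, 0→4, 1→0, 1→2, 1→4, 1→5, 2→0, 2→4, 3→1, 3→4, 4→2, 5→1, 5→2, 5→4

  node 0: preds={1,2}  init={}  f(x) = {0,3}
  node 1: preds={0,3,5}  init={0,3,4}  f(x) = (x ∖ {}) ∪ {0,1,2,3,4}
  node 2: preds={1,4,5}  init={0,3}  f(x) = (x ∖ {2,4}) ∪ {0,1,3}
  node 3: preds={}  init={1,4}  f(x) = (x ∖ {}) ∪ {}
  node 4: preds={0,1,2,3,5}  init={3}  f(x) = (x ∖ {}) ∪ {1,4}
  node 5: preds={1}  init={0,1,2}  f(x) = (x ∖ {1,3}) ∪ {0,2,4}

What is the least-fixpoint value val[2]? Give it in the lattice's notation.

{0,1,3}

Iteration log — 10 steps:
  step 1. node 0  ⊔preds={0,3,4}  new={0,3}  old={}  +wl: 
  step 2. node 1  ⊔preds={0,1,2,3,4}  new={0,1,2,3,4}  old={0,3,4}  +wl: 0
  step 3. node 2  ⊔preds={0,1,2,3,4}  new={0,1,3}  old={0,3}  +wl: 
  step 4. node 3  ⊔preds={}  new={1,4}  stable
  step 5. node 4  ⊔preds={0,1,2,3,4}  new={0,1,2,3,4}  old={3}  +wl: 2
  step 6. node 5  ⊔preds={0,1,2,3,4}  new={0,1,2,4}  old={0,1,2}  +wl: 1,4
  step 7. node 0  ⊔preds={0,1,2,3,4}  new={0,3}  stable
  step 8. node 2  ⊔preds={0,1,2,3,4}  new={0,1,3}  stable
  step 9. node 1  ⊔preds={0,1,2,3,4}  new={0,1,2,3,4}  stable
  step 10. node 4  ⊔preds={0,1,2,3,4}  new={0,1,2,3,4}  stable

Least fixpoint reached:
  node 0: {0,3}
  node 1: {0,1,2,3,4}
  node 2: {0,1,3}
  node 3: {1,4}
  node 4: {0,1,2,3,4}
  node 5: {0,1,2,4}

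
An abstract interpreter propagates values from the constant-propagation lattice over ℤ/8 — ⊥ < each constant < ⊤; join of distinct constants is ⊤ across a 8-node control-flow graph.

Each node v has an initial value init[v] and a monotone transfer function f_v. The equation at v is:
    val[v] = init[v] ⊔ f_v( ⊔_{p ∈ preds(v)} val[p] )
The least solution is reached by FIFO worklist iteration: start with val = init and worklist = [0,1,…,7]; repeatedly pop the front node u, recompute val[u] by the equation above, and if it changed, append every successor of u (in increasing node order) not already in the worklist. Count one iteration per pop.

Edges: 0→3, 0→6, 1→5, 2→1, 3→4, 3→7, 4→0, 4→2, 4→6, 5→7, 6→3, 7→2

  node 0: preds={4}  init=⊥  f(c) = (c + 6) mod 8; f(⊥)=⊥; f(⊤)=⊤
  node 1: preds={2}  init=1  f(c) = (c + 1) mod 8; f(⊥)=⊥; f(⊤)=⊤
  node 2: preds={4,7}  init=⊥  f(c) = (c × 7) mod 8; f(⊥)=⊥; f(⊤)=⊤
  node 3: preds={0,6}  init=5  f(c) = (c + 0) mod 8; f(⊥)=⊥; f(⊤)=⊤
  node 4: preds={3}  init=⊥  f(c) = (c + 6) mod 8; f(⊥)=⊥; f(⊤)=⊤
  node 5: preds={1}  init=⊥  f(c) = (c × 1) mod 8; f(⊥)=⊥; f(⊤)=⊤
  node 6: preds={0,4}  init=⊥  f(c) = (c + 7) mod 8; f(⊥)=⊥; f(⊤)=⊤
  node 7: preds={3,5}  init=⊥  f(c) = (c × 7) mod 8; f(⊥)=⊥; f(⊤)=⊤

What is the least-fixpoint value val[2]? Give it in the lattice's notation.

⊤

Iteration log — 22 steps:
  step 1. node 0  ⊔preds=⊥  new=⊥  stable
  step 2. node 1  ⊔preds=⊥  new=1  stable
  step 3. node 2  ⊔preds=⊥  new=⊥  stable
  step 4. node 3  ⊔preds=⊥  new=5  stable
  step 5. node 4  ⊔preds=5  new=3  old=⊥  +wl: 0,2
  step 6. node 5  ⊔preds=1  new=1  old=⊥  +wl: 
  step 7. node 6  ⊔preds=3  new=2  old=⊥  +wl: 3
  step 8. node 7  ⊔preds=⊤  new=⊤  old=⊥  +wl: 
  step 9. node 0  ⊔preds=3  new=1  old=⊥  +wl: 6
  step 10. node 2  ⊔preds=⊤  new=⊤  old=⊥  +wl: 1
  step 11. node 3  ⊔preds=⊤  new=⊤  old=5  +wl: 4,7
  step 12. node 6  ⊔preds=⊤  new=⊤  old=2  +wl: 3
  step 13. node 1  ⊔preds=⊤  new=⊤  old=1  +wl: 5
  step 14. node 4  ⊔preds=⊤  new=⊤  old=3  +wl: 0,2,6
  step 15. node 7  ⊔preds=⊤  new=⊤  stable
  step 16. node 3  ⊔preds=⊤  new=⊤  stable
  step 17. node 5  ⊔preds=⊤  new=⊤  old=1  +wl: 7
  step 18. node 0  ⊔preds=⊤  new=⊤  old=1  +wl: 3
  step 19. node 2  ⊔preds=⊤  new=⊤  stable
  step 20. node 6  ⊔preds=⊤  new=⊤  stable
  step 21. node 7  ⊔preds=⊤  new=⊤  stable
  step 22. node 3  ⊔preds=⊤  new=⊤  stable

Least fixpoint reached:
  node 0: ⊤
  node 1: ⊤
  node 2: ⊤
  node 3: ⊤
  node 4: ⊤
  node 5: ⊤
  node 6: ⊤
  node 7: ⊤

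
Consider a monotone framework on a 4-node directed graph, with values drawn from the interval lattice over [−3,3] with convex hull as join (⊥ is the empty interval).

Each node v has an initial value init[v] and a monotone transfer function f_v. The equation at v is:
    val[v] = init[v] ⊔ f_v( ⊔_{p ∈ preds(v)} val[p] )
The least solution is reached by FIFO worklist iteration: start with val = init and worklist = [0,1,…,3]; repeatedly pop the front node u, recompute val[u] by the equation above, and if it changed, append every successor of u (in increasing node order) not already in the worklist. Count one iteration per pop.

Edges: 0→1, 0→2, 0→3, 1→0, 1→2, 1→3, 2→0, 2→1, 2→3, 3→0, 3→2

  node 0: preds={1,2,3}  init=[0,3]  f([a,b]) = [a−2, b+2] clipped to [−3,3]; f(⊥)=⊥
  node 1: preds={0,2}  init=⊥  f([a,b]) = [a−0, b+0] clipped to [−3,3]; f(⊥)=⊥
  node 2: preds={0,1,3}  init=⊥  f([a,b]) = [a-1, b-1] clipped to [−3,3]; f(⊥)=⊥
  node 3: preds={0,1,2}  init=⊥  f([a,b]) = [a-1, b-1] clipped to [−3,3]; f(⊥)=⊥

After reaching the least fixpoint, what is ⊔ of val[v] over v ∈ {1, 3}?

Iteration log — 11 steps:
  step 1. node 0  ⊔preds=⊥  new=[0,3]  stable
  step 2. node 1  ⊔preds=[0,3]  new=[0,3]  old=⊥  +wl: 0
  step 3. node 2  ⊔preds=[0,3]  new=[-1,2]  old=⊥  +wl: 1
  step 4. node 3  ⊔preds=[-1,3]  new=[-2,2]  old=⊥  +wl: 2
  step 5. node 0  ⊔preds=[-2,3]  new=[-3,3]  old=[0,3]  +wl: 3
  step 6. node 1  ⊔preds=[-3,3]  new=[-3,3]  old=[0,3]  +wl: 0
  step 7. node 2  ⊔preds=[-3,3]  new=[-3,2]  old=[-1,2]  +wl: 1
  step 8. node 3  ⊔preds=[-3,3]  new=[-3,2]  old=[-2,2]  +wl: 2
  step 9. node 0  ⊔preds=[-3,3]  new=[-3,3]  stable
  step 10. node 1  ⊔preds=[-3,3]  new=[-3,3]  stable
  step 11. node 2  ⊔preds=[-3,3]  new=[-3,2]  stable

Least fixpoint reached:
  node 0: [-3,3]
  node 1: [-3,3]
  node 2: [-3,2]
  node 3: [-3,2]

[-3,3]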